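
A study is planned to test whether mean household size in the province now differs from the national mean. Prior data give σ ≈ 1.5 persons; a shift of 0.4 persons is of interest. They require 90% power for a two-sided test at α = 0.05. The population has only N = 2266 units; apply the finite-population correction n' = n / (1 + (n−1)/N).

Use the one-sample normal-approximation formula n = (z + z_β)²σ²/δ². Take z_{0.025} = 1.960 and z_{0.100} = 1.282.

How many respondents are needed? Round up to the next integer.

n = (z_{α/2} + z_β)² · σ² / δ²
  = (1.960 + 1.282)² · 1.5² / 0.4²
  = 10.5106 · 2.25 / 0.16
  = 147.80
Finite-population correction (N = 2266): 147.80 / (1 + (147.80 − 1)/2266) = 138.81.
Round up → n = 139.

n = 139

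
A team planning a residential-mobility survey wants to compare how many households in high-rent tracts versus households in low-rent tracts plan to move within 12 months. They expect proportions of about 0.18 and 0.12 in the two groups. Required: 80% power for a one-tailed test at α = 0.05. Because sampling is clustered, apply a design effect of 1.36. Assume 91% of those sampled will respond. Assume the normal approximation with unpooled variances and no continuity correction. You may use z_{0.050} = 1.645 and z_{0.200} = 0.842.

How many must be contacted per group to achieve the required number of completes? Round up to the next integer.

n = 651 per group

n = (z_α + z_β)² · [p₁(1−p₁) + p₂(1−p₂)] / (p₁ − p₂)²
  = (1.645 + 0.842)² · (0.18·0.82 + 0.12·0.88) / (0.06)²
  = (2.487)² · (0.1476 + 0.1056) / 0.0036
  = 6.1852 · 0.2532 / 0.0036
  = 435.02
Design effect: 1.36 × 435.02 = 591.63.
Adjust for 91% response: 591.63 / 0.91 = 650.15.
Round up → n = 651 per group.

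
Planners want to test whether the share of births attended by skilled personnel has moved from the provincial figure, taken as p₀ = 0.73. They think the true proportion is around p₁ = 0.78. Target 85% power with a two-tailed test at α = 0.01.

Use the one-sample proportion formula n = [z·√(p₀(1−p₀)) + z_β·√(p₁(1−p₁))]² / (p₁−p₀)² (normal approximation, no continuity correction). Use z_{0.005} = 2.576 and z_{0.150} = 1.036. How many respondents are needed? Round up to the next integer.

n = [z_{α/2}·√(p₀q₀) + z_β·√(p₁q₁)]² / (p₁ − p₀)²
  = [2.576·√(0.73·0.27) + 1.036·√(0.78·0.22)]² / (0.05)²
  = [2.576·0.4440 + 1.036·0.4142]² / 0.0025
  = [1.5728]² / 0.0025
  = 989.48
Round up → n = 990.

n = 990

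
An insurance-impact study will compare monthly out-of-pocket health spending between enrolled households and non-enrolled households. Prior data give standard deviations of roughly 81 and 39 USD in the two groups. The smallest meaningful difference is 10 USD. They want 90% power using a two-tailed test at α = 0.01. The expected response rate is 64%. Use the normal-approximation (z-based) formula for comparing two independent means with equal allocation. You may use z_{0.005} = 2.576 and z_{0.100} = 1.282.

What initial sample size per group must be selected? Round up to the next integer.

n = (z_{α/2} + z_β)² · (σ₁² + σ₂²) / δ²
  = (2.576 + 1.282)² · (81² + 39² = 8082) / 10²
  = 14.8842 · 8082 / 100
  = 1202.94
Adjust for 64% response: 1202.94 / 0.64 = 1879.59.
Round up → n = 1880 per group.

n = 1880 per group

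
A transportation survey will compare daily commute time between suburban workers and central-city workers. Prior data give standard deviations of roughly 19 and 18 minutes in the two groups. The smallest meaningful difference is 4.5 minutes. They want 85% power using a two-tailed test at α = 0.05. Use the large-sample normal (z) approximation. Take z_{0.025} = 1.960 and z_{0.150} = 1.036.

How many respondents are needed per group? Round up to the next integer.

n = 304 per group

n = (z_{α/2} + z_β)² · (σ₁² + σ₂²) / δ²
  = (1.960 + 1.036)² · (19² + 18² = 685) / 4.5²
  = 8.9760 · 685 / 20.25
  = 303.63
Round up → n = 304 per group.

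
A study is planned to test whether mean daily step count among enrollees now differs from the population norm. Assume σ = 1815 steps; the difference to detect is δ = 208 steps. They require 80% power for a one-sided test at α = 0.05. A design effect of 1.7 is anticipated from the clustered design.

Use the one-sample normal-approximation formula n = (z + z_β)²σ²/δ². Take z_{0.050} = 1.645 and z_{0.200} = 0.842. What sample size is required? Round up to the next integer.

n = 801

n = (z_α + z_β)² · σ² / δ²
  = (1.645 + 0.842)² · 1815² / 208²
  = 6.1852 · 3294225 / 43264
  = 470.95
Design effect: 1.7 × 470.95 = 800.62.
Round up → n = 801.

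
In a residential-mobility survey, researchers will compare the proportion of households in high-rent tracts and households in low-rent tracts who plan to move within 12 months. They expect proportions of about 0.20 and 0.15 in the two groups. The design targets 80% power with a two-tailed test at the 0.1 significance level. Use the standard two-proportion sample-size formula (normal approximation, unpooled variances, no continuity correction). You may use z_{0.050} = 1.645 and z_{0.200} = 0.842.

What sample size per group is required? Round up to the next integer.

n = 712 per group

n = (z_{α/2} + z_β)² · [p₁(1−p₁) + p₂(1−p₂)] / (p₁ − p₂)²
  = (1.645 + 0.842)² · (0.20·0.80 + 0.15·0.85) / (0.05)²
  = (2.487)² · (0.1600 + 0.1275) / 0.0025
  = 6.1852 · 0.2875 / 0.0025
  = 711.29
Round up → n = 712 per group.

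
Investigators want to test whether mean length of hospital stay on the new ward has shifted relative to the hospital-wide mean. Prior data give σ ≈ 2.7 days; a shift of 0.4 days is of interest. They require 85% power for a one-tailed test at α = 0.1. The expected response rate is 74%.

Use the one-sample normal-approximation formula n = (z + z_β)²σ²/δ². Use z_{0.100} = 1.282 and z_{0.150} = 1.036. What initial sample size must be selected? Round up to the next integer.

n = (z_α + z_β)² · σ² / δ²
  = (1.282 + 1.036)² · 2.7² / 0.4²
  = 5.3731 · 7.29 / 0.16
  = 244.81
Adjust for 74% response: 244.81 / 0.74 = 330.83.
Round up → n = 331.

n = 331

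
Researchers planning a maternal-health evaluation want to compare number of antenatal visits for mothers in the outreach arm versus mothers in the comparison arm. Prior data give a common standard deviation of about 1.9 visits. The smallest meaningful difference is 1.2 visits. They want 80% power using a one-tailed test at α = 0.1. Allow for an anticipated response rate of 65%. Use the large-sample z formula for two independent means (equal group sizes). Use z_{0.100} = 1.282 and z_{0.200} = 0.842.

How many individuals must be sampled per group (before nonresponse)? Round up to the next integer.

n = 35 per group

n = (z_α + z_β)² · (σ₁² + σ₂²) / δ²
  = (1.282 + 0.842)² · (2·1.9² = 7.22) / 1.2²
  = 4.5114 · 7.22 / 1.44
  = 22.62
Adjust for 65% response: 22.62 / 0.65 = 34.80.
Round up → n = 35 per group.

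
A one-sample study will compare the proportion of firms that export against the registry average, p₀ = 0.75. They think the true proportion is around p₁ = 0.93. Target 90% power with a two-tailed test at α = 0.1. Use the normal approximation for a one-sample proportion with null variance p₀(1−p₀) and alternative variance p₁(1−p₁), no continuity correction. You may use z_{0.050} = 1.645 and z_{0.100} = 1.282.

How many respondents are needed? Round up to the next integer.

n = [z_{α/2}·√(p₀q₀) + z_β·√(p₁q₁)]² / (p₁ − p₀)²
  = [1.645·√(0.75·0.25) + 1.282·√(0.93·0.07)]² / (0.18)²
  = [1.645·0.4330 + 1.282·0.2551]² / 0.0324
  = [1.0394]² / 0.0324
  = 33.34
Round up → n = 34.

n = 34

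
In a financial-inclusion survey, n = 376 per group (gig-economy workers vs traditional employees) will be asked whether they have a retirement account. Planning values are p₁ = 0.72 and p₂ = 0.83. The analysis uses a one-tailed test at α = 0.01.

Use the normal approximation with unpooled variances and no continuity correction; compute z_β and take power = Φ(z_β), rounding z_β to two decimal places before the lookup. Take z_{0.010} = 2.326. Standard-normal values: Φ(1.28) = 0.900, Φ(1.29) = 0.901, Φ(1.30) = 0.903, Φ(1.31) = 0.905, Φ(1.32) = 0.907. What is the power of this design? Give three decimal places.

Power ≈ 0.907

z_β = |p₁−p₂|·√(n/[p₁q₁+p₂q₂]) − z_α
    = 0.11 · √(376/0.3427) − 2.326
    = 0.11 · 33.1235 − 2.326
    = 3.6436 − 2.326 = 1.3176 → 1.32
Power = Φ(1.32) = 0.907.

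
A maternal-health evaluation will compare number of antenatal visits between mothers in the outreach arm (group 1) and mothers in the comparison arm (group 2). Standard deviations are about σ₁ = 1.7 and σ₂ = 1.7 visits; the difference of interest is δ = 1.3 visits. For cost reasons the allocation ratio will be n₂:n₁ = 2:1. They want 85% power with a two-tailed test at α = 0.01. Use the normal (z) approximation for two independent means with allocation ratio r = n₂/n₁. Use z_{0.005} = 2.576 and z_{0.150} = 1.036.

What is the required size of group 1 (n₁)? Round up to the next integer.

n₁ = (z_{α/2} + z_β)² · (σ₁² + σ₂²/r) / δ²
   = (2.576 + 1.036)² · (1.7² + 1.7²/2) / 1.3²
   = 13.0465 · (2.89 + 1.445) / 1.69
   = 13.0465 · 4.335 / 1.69
   = 33.47
Round up → n₁ = 34; n₂ = r·n₁ = 2 × 34 = 68.

n₁ = 34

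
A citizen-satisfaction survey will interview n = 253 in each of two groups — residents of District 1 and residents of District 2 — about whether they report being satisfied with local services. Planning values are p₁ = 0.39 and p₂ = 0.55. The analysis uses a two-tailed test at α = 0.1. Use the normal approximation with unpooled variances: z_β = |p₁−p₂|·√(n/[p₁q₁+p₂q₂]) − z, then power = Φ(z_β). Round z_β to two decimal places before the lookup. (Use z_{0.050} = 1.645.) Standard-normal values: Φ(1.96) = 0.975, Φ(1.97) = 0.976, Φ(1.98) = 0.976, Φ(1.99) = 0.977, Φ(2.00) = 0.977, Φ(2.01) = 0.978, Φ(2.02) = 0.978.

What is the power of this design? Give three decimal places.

z_β = |p₁−p₂|·√(n/[p₁q₁+p₂q₂]) − z_{α/2}
    = 0.16 · √(253/0.4854) − 1.645
    = 0.16 · 22.8302 − 1.645
    = 3.6528 − 1.645 = 2.0078 → 2.01
Power = Φ(2.01) = 0.978.

Power ≈ 0.978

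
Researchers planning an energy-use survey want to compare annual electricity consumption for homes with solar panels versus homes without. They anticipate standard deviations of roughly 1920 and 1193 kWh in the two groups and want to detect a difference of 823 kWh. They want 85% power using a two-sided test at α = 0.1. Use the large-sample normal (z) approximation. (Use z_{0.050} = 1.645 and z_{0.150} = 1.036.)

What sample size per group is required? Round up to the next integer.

n = (z_{α/2} + z_β)² · (σ₁² + σ₂²) / δ²
  = (1.645 + 1.036)² · (1920² + 1193² = 5109649) / 823²
  = 7.1878 · 5109649 / 677329
  = 54.22
Round up → n = 55 per group.

n = 55 per group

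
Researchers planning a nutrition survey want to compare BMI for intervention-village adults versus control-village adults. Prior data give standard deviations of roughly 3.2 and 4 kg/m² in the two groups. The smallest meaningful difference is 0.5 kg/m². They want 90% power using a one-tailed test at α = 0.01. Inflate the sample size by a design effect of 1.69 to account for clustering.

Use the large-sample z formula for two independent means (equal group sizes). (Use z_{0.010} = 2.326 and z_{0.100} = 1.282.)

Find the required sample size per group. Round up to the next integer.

n = 2310 per group

n = (z_α + z_β)² · (σ₁² + σ₂²) / δ²
  = (2.326 + 1.282)² · (3.2² + 4² = 26.24) / 0.5²
  = 13.0177 · 26.24 / 0.25
  = 1366.33
Design effect: 1.69 × 1366.33 = 2309.10.
Round up → n = 2310 per group.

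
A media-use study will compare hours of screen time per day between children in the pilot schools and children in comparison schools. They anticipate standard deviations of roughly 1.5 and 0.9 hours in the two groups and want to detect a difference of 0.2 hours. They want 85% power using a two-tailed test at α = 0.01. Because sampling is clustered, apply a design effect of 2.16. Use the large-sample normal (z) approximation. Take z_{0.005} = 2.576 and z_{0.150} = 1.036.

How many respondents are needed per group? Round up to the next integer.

n = (z_{α/2} + z_β)² · (σ₁² + σ₂²) / δ²
  = (2.576 + 1.036)² · (1.5² + 0.9² = 3.06) / 0.2²
  = 13.0465 · 3.06 / 0.04
  = 998.06
Design effect: 2.16 × 998.06 = 2155.81.
Round up → n = 2156 per group.

n = 2156 per group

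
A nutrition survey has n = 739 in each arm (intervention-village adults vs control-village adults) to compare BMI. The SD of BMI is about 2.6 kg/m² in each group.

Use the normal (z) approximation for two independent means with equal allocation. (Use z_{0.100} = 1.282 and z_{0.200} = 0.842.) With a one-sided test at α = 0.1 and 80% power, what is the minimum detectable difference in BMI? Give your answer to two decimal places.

δ = (z_α + z_β) · √((σ₁²+σ₂²)/n)
  = (1.282 + 0.842) · √(13.52/739)
  = 2.124 · √0.01829
  = 2.124 · 0.1353
  = 0.2873

Minimum detectable difference ≈ 0.29 kg/m²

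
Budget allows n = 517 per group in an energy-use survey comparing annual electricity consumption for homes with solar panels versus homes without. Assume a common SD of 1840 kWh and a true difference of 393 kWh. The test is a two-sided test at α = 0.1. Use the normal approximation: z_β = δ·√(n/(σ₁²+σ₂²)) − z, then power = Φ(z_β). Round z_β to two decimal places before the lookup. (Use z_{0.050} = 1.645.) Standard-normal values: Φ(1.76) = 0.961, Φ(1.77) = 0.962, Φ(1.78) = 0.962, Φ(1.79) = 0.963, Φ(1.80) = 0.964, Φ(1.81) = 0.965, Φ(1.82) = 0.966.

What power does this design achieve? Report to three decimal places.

z_β = δ·√(n/(σ₁²+σ₂²)) − z_{α/2}
    = 393 · √(517/6771200) − 1.645
    = 393 · 0.00874 − 1.645
    = 3.4340 − 1.645 = 1.7890 → 1.79
Power = Φ(1.79) = 0.963.

Power ≈ 0.963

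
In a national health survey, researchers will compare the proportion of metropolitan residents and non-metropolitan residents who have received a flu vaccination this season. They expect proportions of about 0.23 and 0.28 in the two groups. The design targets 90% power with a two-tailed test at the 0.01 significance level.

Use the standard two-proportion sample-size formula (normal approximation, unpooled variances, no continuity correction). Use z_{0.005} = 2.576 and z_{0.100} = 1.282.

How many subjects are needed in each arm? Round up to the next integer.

n = 2255 per group

n = (z_{α/2} + z_β)² · [p₁(1−p₁) + p₂(1−p₂)] / (p₁ − p₂)²
  = (2.576 + 1.282)² · (0.23·0.77 + 0.28·0.72) / (-0.05)²
  = (3.858)² · (0.1771 + 0.2016) / 0.0025
  = 14.8842 · 0.3787 / 0.0025
  = 2254.65
Round up → n = 2255 per group.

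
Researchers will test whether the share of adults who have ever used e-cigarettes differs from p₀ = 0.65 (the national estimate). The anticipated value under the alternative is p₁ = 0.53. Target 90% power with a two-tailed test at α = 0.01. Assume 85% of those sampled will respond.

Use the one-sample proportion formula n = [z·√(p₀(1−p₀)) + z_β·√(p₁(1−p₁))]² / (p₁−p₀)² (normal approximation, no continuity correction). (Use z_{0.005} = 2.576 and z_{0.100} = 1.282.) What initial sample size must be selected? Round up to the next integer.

n = 286

n = [z_{α/2}·√(p₀q₀) + z_β·√(p₁q₁)]² / (p₁ − p₀)²
  = [2.576·√(0.65·0.35) + 1.282·√(0.53·0.47)]² / (-0.12)²
  = [2.576·0.4770 + 1.282·0.4991]² / 0.0144
  = [1.8685]² / 0.0144
  = 242.46
Adjust for 85% response: 242.46 / 0.85 = 285.24.
Round up → n = 286.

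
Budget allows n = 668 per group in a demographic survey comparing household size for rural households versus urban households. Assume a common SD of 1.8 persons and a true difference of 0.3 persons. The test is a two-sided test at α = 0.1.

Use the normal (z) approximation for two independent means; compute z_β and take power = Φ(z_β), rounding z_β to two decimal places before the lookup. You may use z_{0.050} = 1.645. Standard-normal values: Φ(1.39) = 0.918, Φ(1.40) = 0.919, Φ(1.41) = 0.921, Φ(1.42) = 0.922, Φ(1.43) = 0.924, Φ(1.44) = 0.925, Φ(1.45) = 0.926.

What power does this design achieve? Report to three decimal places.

Power ≈ 0.919

z_β = δ·√(n/(σ₁²+σ₂²)) − z_{α/2}
    = 0.3 · √(668/6.48) − 1.645
    = 0.3 · 10.15315 − 1.645
    = 3.0459 − 1.645 = 1.4009 → 1.40
Power = Φ(1.40) = 0.919.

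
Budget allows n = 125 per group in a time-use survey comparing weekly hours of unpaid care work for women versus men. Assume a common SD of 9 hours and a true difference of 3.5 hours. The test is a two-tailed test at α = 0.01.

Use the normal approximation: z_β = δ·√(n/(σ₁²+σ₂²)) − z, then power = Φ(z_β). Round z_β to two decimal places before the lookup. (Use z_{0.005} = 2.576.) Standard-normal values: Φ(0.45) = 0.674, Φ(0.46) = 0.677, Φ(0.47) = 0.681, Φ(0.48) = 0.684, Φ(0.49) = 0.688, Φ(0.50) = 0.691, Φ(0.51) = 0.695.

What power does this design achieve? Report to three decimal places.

z_β = δ·√(n/(σ₁²+σ₂²)) − z_{α/2}
    = 3.5 · √(125/162) − 2.576
    = 3.5 · 0.87841 − 2.576
    = 3.0744 − 2.576 = 0.4984 → 0.50
Power = Φ(0.50) = 0.691.

Power ≈ 0.691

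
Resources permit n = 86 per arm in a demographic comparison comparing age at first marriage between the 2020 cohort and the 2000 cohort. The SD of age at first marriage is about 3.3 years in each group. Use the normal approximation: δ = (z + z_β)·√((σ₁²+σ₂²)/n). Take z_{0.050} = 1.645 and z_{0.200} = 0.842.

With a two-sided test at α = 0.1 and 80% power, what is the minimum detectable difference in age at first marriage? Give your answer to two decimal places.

δ = (z_{α/2} + z_β) · √((σ₁²+σ₂²)/n)
  = (1.645 + 0.842) · √(21.78/86)
  = 2.487 · √0.25326
  = 2.487 · 0.5032
  = 1.2516

Minimum detectable difference ≈ 1.25 years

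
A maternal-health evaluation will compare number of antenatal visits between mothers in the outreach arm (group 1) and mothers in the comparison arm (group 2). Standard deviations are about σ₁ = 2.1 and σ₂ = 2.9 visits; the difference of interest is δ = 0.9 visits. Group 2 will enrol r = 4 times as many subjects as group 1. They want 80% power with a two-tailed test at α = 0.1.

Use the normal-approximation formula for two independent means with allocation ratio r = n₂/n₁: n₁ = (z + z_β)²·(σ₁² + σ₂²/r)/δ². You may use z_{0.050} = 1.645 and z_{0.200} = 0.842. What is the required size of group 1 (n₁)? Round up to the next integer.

n₁ = (z_{α/2} + z_β)² · (σ₁² + σ₂²/r) / δ²
   = (1.645 + 0.842)² · (2.1² + 2.9²/4) / 0.9²
   = 6.1852 · (4.41 + 2.1025) / 0.81
   = 6.1852 · 6.5125 / 0.81
   = 49.73
Round up → n₁ = 50; n₂ = r·n₁ = 4 × 50 = 200.

n₁ = 50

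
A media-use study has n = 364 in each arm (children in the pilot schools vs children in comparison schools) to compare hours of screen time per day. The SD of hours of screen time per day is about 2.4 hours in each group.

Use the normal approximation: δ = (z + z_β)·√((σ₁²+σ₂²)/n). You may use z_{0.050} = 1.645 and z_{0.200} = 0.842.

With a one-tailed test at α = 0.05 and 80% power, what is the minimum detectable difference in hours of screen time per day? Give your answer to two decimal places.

δ = (z_α + z_β) · √((σ₁²+σ₂²)/n)
  = (1.645 + 0.842) · √(11.52/364)
  = 2.487 · √0.03165
  = 2.487 · 0.1779
  = 0.4424

Minimum detectable difference ≈ 0.44 hours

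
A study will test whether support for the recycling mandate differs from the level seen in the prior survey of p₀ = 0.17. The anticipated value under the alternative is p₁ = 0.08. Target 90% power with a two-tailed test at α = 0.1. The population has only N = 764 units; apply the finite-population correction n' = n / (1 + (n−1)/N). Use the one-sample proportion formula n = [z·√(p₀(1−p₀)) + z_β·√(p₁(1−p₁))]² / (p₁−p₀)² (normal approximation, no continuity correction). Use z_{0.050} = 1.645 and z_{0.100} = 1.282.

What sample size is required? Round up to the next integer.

n = 101

n = [z_{α/2}·√(p₀q₀) + z_β·√(p₁q₁)]² / (p₁ − p₀)²
  = [1.645·√(0.17·0.83) + 1.282·√(0.08·0.92)]² / (-0.09)²
  = [1.645·0.3756 + 1.282·0.2713]² / 0.0081
  = [0.9657]² / 0.0081
  = 115.14
Finite-population correction (N = 764): 115.14 / (1 + (115.14 − 1)/764) = 100.17.
Round up → n = 101.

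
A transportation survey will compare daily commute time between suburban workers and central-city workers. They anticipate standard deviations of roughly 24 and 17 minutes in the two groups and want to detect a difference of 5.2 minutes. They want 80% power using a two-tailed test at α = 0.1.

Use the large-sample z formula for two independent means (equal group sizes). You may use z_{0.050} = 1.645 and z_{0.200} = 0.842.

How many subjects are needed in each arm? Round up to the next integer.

n = (z_{α/2} + z_β)² · (σ₁² + σ₂²) / δ²
  = (1.645 + 0.842)² · (24² + 17² = 865) / 5.2²
  = 6.1852 · 865 / 27.04
  = 197.86
Round up → n = 198 per group.

n = 198 per group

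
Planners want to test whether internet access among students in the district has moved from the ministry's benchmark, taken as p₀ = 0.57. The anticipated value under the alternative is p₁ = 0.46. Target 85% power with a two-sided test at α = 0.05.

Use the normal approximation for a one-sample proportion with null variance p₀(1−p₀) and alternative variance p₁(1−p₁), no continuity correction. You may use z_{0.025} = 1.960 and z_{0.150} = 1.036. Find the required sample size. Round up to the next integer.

n = 183

n = [z_{α/2}·√(p₀q₀) + z_β·√(p₁q₁)]² / (p₁ − p₀)²
  = [1.960·√(0.57·0.43) + 1.036·√(0.46·0.54)]² / (-0.11)²
  = [1.960·0.4951 + 1.036·0.4984]² / 0.0121
  = [1.4867]² / 0.0121
  = 182.66
Round up → n = 183.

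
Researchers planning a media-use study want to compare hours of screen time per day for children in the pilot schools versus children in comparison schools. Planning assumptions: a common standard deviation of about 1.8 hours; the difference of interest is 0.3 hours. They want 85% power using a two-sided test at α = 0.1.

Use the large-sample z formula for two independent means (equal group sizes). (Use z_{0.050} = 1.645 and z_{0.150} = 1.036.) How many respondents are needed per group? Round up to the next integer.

n = 518 per group

n = (z_{α/2} + z_β)² · (σ₁² + σ₂²) / δ²
  = (1.645 + 1.036)² · (2·1.8² = 6.48) / 0.3²
  = 7.1878 · 6.48 / 0.09
  = 517.52
Round up → n = 518 per group.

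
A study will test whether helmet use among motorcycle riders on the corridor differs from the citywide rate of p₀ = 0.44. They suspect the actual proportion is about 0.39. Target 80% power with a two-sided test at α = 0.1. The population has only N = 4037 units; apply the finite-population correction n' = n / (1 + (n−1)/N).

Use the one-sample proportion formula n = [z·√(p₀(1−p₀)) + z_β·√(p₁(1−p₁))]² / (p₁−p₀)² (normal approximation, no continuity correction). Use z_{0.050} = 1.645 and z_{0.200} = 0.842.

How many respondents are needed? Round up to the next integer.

n = 525

n = [z_{α/2}·√(p₀q₀) + z_β·√(p₁q₁)]² / (p₁ − p₀)²
  = [1.645·√(0.44·0.56) + 0.842·√(0.39·0.61)]² / (-0.05)²
  = [1.645·0.4964 + 0.842·0.4877]² / 0.0025
  = [1.2272]² / 0.0025
  = 602.45
Finite-population correction (N = 4037): 602.45 / (1 + (602.45 − 1)/4037) = 524.33.
Round up → n = 525.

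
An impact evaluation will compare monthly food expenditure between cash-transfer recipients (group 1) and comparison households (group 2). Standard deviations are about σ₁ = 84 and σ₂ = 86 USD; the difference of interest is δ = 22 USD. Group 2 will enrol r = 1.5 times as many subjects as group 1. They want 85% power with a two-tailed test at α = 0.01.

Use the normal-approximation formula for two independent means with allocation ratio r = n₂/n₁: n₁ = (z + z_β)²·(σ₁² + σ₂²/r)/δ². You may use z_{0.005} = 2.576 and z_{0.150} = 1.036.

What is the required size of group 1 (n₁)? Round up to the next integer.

n₁ = (z_{α/2} + z_β)² · (σ₁² + σ₂²/r) / δ²
   = (2.576 + 1.036)² · (84² + 86²/1.5) / 22²
   = 13.0465 · (7056 + 4930.7) / 484
   = 13.0465 · 11986.7 / 484
   = 323.11
Round up → n₁ = 324; n₂ = r·n₁ = 1.5 × 324 = 486.

n₁ = 324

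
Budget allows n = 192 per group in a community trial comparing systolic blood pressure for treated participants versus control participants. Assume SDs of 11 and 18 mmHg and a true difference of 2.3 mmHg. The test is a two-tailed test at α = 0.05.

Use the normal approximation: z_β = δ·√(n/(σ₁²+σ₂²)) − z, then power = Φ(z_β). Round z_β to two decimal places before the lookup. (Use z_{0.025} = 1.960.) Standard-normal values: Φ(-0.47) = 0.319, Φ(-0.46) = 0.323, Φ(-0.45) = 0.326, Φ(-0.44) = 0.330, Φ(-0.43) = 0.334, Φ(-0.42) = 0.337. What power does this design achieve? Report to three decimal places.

Power ≈ 0.326

z_β = δ·√(n/(σ₁²+σ₂²)) − z_{α/2}
    = 2.3 · √(192/445) − 1.960
    = 2.3 · 0.65686 − 1.960
    = 1.5108 − 1.960 = -0.4492 → -0.45
Power = Φ(-0.45) = 0.326.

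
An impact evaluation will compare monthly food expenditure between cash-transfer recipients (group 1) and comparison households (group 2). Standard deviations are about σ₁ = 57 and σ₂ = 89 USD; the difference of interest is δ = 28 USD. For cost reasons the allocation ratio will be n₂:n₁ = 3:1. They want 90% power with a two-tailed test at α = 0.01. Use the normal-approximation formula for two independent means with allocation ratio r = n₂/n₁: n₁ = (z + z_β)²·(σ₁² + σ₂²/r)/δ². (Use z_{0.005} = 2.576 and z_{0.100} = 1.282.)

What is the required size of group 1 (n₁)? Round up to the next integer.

n₁ = (z_{α/2} + z_β)² · (σ₁² + σ₂²/r) / δ²
   = (2.576 + 1.282)² · (57² + 89²/3) / 28²
   = 14.8842 · (3249 + 2640.3) / 784
   = 14.8842 · 5889.3 / 784
   = 111.81
Round up → n₁ = 112; n₂ = r·n₁ = 3 × 112 = 336.

n₁ = 112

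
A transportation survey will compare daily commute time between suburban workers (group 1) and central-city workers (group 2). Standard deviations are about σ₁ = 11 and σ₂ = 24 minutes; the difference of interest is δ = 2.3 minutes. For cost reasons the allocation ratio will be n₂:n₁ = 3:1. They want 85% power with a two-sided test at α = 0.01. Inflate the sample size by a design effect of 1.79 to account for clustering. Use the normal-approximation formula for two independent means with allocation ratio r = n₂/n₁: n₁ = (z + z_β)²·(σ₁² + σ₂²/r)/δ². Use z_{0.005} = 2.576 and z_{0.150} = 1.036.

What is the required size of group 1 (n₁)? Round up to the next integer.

n₁ = 1382

n₁ = (z_{α/2} + z_β)² · (σ₁² + σ₂²/r) / δ²
   = (2.576 + 1.036)² · (11² + 24²/3) / 2.3²
   = 13.0465 · (121 + 192) / 5.29
   = 13.0465 · 313 / 5.29
   = 771.94
Design effect: 1.79 × 771.94 = 1381.77.
Round up → n₁ = 1382; n₂ = r·n₁ = 3 × 1382 = 4146.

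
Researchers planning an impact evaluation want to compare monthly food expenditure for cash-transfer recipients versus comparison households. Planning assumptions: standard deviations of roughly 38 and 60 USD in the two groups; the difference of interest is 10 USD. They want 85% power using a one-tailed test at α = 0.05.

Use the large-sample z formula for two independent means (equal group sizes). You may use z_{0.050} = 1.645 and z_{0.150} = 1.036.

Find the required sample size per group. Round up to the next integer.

n = 363 per group

n = (z_α + z_β)² · (σ₁² + σ₂²) / δ²
  = (1.645 + 1.036)² · (38² + 60² = 5044) / 10²
  = 7.1878 · 5044 / 100
  = 362.55
Round up → n = 363 per group.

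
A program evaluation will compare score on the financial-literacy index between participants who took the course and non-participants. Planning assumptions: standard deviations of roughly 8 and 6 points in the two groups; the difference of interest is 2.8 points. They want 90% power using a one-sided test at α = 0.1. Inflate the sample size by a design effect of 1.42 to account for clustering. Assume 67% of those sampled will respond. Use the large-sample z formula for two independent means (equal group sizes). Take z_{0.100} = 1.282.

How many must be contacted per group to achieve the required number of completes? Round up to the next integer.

n = (z_α + z_β)² · (σ₁² + σ₂²) / δ²
  = (1.282 + 1.282)² · (8² + 6² = 100) / 2.8²
  = 6.5741 · 100 / 7.84
  = 83.85
Design effect: 1.42 × 83.85 = 119.07.
Adjust for 67% response: 119.07 / 0.67 = 177.72.
Round up → n = 178 per group.

n = 178 per group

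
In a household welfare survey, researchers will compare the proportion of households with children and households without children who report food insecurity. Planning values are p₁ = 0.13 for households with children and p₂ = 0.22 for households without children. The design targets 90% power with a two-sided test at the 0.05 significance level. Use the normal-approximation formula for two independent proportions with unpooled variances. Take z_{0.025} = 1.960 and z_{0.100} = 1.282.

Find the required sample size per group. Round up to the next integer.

n = (z_{α/2} + z_β)² · [p₁(1−p₁) + p₂(1−p₂)] / (p₁ − p₂)²
  = (1.960 + 1.282)² · (0.13·0.87 + 0.22·0.78) / (-0.09)²
  = (3.242)² · (0.1131 + 0.1716) / 0.0081
  = 10.5106 · 0.2847 / 0.0081
  = 369.43
Round up → n = 370 per group.

n = 370 per group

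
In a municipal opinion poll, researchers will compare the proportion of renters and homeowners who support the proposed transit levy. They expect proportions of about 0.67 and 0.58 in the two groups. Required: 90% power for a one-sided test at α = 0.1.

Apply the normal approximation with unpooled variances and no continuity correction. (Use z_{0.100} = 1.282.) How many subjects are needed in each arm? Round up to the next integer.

n = (z_α + z_β)² · [p₁(1−p₁) + p₂(1−p₂)] / (p₁ − p₂)²
  = (1.282 + 1.282)² · (0.67·0.33 + 0.58·0.42) / (0.09)²
  = (2.564)² · (0.2211 + 0.2436) / 0.0081
  = 6.5741 · 0.4647 / 0.0081
  = 377.16
Round up → n = 378 per group.

n = 378 per group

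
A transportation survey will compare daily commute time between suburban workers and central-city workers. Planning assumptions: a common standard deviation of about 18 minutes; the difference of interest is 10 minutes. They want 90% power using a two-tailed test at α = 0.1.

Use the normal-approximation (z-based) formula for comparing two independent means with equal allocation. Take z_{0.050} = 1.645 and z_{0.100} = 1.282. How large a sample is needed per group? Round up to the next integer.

n = (z_{α/2} + z_β)² · (σ₁² + σ₂²) / δ²
  = (1.645 + 1.282)² · (2·18² = 648) / 10²
  = 8.5673 · 648 / 100
  = 55.52
Round up → n = 56 per group.

n = 56 per group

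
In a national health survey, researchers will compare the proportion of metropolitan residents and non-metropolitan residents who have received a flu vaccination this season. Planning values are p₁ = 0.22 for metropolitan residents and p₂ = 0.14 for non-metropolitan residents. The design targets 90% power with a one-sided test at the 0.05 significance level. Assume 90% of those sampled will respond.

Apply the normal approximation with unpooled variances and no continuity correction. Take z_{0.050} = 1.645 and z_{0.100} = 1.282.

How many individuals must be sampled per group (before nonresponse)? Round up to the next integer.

n = (z_α + z_β)² · [p₁(1−p₁) + p₂(1−p₂)] / (p₁ − p₂)²
  = (1.645 + 1.282)² · (0.22·0.78 + 0.14·0.86) / (0.08)²
  = (2.927)² · (0.1716 + 0.1204) / 0.0064
  = 8.5673 · 0.2920 / 0.0064
  = 390.88
Adjust for 90% response: 390.88 / 0.90 = 434.32.
Round up → n = 435 per group.

n = 435 per group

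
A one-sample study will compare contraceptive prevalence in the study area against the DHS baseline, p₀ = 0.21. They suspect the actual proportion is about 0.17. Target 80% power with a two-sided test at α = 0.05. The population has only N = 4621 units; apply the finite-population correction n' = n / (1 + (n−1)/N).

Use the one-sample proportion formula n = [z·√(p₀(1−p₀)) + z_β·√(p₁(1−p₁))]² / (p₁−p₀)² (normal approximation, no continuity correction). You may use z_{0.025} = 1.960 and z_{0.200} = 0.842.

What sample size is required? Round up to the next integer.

n = [z_{α/2}·√(p₀q₀) + z_β·√(p₁q₁)]² / (p₁ − p₀)²
  = [1.960·√(0.21·0.79) + 0.842·√(0.17·0.83)]² / (-0.04)²
  = [1.960·0.4073 + 0.842·0.3756]² / 0.0016
  = [1.1146]² / 0.0016
  = 776.47
Finite-population correction (N = 4621): 776.47 / (1 + (776.47 − 1)/4621) = 664.89.
Round up → n = 665.

n = 665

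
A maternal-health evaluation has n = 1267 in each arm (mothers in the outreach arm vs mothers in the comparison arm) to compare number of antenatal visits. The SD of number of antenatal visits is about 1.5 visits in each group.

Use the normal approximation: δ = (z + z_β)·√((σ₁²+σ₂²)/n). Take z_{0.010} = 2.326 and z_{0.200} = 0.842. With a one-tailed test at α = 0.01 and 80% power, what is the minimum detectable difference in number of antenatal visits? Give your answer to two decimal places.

Minimum detectable difference ≈ 0.19 visits

δ = (z_α + z_β) · √((σ₁²+σ₂²)/n)
  = (2.326 + 0.842) · √(4.5/1267)
  = 3.168 · √0.00355
  = 3.168 · 0.0596
  = 0.1888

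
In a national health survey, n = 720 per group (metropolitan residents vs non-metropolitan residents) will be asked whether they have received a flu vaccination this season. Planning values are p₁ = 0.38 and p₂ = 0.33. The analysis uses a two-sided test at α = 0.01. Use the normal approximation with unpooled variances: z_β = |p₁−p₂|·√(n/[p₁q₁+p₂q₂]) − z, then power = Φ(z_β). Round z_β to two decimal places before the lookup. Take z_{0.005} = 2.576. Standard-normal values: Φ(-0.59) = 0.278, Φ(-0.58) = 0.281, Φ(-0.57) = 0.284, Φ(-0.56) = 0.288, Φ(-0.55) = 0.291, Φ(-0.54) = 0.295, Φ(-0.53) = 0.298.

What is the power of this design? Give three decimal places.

Power ≈ 0.278

z_β = |p₁−p₂|·√(n/[p₁q₁+p₂q₂]) − z_{α/2}
    = 0.05 · √(720/0.4567) − 2.576
    = 0.05 · 39.7055 − 2.576
    = 1.9853 − 2.576 = -0.5907 → -0.59
Power = Φ(-0.59) = 0.278.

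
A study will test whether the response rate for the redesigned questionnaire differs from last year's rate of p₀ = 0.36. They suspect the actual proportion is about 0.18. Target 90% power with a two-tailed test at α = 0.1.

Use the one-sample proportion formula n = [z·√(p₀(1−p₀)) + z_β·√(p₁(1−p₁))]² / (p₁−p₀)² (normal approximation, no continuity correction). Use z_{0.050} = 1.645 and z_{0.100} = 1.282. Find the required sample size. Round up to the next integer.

n = [z_{α/2}·√(p₀q₀) + z_β·√(p₁q₁)]² / (p₁ − p₀)²
  = [1.645·√(0.36·0.64) + 1.282·√(0.18·0.82)]² / (-0.18)²
  = [1.645·0.4800 + 1.282·0.3842]² / 0.0324
  = [1.2821]² / 0.0324
  = 50.74
Round up → n = 51.

n = 51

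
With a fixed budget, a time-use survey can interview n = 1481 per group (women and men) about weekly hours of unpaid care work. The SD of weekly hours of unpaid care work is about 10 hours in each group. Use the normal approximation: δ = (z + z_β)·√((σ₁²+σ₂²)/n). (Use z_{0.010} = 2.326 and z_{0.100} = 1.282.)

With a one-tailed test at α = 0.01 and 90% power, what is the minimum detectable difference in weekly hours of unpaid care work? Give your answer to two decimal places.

δ = (z_α + z_β) · √((σ₁²+σ₂²)/n)
  = (2.326 + 1.282) · √(200/1481)
  = 3.608 · √0.13504
  = 3.608 · 0.3675
  = 1.3259

Minimum detectable difference ≈ 1.33 hours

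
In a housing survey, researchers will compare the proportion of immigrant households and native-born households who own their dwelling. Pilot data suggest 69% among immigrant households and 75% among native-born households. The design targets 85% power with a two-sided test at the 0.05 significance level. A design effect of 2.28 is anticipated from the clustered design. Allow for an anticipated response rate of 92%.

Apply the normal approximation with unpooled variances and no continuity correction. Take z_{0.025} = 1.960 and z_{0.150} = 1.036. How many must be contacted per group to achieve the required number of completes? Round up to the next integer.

n = 2481 per group

n = (z_{α/2} + z_β)² · [p₁(1−p₁) + p₂(1−p₂)] / (p₁ − p₂)²
  = (1.960 + 1.036)² · (0.69·0.31 + 0.75·0.25) / (-0.06)²
  = (2.996)² · (0.2139 + 0.1875) / 0.0036
  = 8.9760 · 0.4014 / 0.0036
  = 1000.83
Design effect: 2.28 × 1000.83 = 2281.88.
Adjust for 92% response: 2281.88 / 0.92 = 2480.31.
Round up → n = 2481 per group.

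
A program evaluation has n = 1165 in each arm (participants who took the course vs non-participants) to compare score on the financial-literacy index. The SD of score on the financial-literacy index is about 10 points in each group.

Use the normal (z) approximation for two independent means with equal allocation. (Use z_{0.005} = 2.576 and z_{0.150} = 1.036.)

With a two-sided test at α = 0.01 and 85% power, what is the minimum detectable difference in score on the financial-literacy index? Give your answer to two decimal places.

Minimum detectable difference ≈ 1.50 points

δ = (z_{α/2} + z_β) · √((σ₁²+σ₂²)/n)
  = (2.576 + 1.036) · √(200/1165)
  = 3.612 · √0.17167
  = 3.612 · 0.4143
  = 1.4966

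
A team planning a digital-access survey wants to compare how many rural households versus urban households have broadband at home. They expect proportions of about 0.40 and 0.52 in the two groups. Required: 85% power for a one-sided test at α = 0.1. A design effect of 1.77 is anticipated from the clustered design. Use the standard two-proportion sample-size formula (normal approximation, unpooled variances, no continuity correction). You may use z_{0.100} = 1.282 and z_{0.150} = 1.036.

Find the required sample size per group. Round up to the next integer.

n = (z_α + z_β)² · [p₁(1−p₁) + p₂(1−p₂)] / (p₁ − p₂)²
  = (1.282 + 1.036)² · (0.40·0.60 + 0.52·0.48) / (-0.12)²
  = (2.318)² · (0.2400 + 0.2496) / 0.0144
  = 5.3731 · 0.4896 / 0.0144
  = 182.69
Design effect: 1.77 × 182.69 = 323.35.
Round up → n = 324 per group.

n = 324 per group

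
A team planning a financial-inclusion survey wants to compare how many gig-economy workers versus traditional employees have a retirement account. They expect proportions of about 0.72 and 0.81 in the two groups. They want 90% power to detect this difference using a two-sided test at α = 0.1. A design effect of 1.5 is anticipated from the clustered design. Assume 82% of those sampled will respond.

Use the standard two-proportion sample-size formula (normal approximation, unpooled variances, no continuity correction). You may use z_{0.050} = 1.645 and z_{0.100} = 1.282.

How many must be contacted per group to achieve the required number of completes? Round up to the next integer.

n = 688 per group

n = (z_{α/2} + z_β)² · [p₁(1−p₁) + p₂(1−p₂)] / (p₁ − p₂)²
  = (1.645 + 1.282)² · (0.72·0.28 + 0.81·0.19) / (-0.09)²
  = (2.927)² · (0.2016 + 0.1539) / 0.0081
  = 8.5673 · 0.3555 / 0.0081
  = 376.01
Design effect: 1.5 × 376.01 = 564.02.
Adjust for 82% response: 564.02 / 0.82 = 687.82.
Round up → n = 688 per group.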